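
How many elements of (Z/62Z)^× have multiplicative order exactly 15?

8

φ(62) = φ(2)·φ(31) = 1·30 = 30 = 2 · 3 · 5.
(Z/62Z)^× is cyclic (|G| = 30); a cyclic group of order m has exactly φ(d) elements of each order d | m, and none otherwise.
15 = 3 · 5 divides 30, and φ(15) = 8.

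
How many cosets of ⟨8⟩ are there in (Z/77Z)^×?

6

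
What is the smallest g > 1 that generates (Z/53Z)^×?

2

φ(53) = 53 − 1 = 52 = 2^2 · 13.
Test candidates g = 2, 3, … against the prime factors q ∈ {2, 13} of φ(53): g is a generator iff g^(52/q) ≢ 1 for every such q.
g = 2: 2^26 ≡ 52; 2^4 ≡ 16 — none is 1, so 2 is a primitive root.
Hence the least primitive root of 53 is 2.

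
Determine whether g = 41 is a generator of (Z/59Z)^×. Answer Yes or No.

No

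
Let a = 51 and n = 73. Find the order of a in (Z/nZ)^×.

8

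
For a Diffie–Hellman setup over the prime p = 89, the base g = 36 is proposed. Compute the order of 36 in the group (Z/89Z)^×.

ord(36) | φ(89) = 89 − 1 = 88 = 2^3 · 11.
Divisors of 88: 1, 2, 4, 8, 11, 22, 44, 88.
Check 36^d mod 89 for each divisor in increasing order:
36^1 ≡ 36 (mod 89)
36^2 ≡ 50 (mod 89)
36^4 ≡ 8 (mod 89)
36^8 ≡ 64 (mod 89)
36^11 ≡ 34 (mod 89)
36^22 ≡ 88 (mod 89)
36^44 ≡ 1 (mod 89) ✓
Therefore the multiplicative order of 36 modulo 89 is 44.

44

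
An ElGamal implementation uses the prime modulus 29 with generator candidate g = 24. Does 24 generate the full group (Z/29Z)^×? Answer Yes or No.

No

φ(29) = 29 − 1 = 28 = 2^2 · 7.
Test 24^(28/q) mod 29 for each prime factor q of 28:
24^14 ≡ 1 (mod 29)  [q = 2: ≡ 1 ✗]
24^4 ≡ 16 (mod 29)  [q = 7: ≢ 1 ✓]
Since 24^14 ≡ 1, the order of 24 divides 14 < 28, so 24 is not a primitive root.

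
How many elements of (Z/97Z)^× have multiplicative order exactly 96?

32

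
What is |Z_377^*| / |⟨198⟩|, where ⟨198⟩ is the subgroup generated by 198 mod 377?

16

The order of 198 must divide φ(377) = φ(13·29) = (13−1)·(29−1) = 12·28 = 336 = 2^4 · 3 · 7.
Divisors of 336: 1, 2, 3, 4, 6, 7, 8, 12, 14, 16, 21, 24, 28, 42, 48, 56, 84, 112, 168, 336.
Check 198^d mod 377 for each divisor in increasing order:
198^1 ≡ 198 (mod 377)
198^2 ≡ 373 (mod 377)
198^3 ≡ 339 (mod 377)
198^4 ≡ 16 (mod 377)
198^6 ≡ 313 (mod 377)
198^7 ≡ 146 (mod 377)
198^8 ≡ 256 (mod 377)
198^12 ≡ 326 (mod 377)
198^14 ≡ 204 (mod 377)
198^16 ≡ 315 (mod 377)
198^21 ≡ 1 (mod 377) ✓
The order of 198 is 21, so the subgroup it generates has 21 elements.
Index = |(Z/377Z)^×| / |⟨198⟩| = 336 / 21 = 16.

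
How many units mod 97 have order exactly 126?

φ(97) = 97 − 1 = 96 = 2^5 · 3.
Since (Z/97Z)^× is cyclic of order 96, the number of elements of order d is φ(d) when d | 96 and 0 otherwise.
126 does not divide 96, so no element of (Z/97Z)^× has order 126.

0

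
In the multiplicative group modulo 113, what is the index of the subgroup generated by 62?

ord(62) | φ(113) = 113 − 1 = 112 = 2^4 · 7.
Divisors of 112: 1, 2, 4, 7, 8, 14, 16, 28, 56, 112.
Compute 62^d (mod 113) for the divisors d until we hit 1:
62^1 ≡ 62 (mod 113)
62^2 ≡ 2 (mod 113)
62^4 ≡ 4 (mod 113)
62^7 ≡ 44 (mod 113)
62^8 ≡ 16 (mod 113)
62^14 ≡ 15 (mod 113)
62^16 ≡ 30 (mod 113)
62^28 ≡ 112 (mod 113)
62^56 ≡ 1 (mod 113) ✓
So ord_113(62) = 56, hence |⟨62⟩| = 56.
[(Z/113Z)^× : ⟨62⟩] = 112/56 = 2.

2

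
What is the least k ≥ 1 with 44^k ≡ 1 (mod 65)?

4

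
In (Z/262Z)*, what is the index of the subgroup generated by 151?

ord(151) | φ(262) = φ(2)·φ(131) = 1·130 = 130 = 2 · 5 · 13.
Divisors of 130: 1, 2, 5, 10, 13, 26, 65, 130.
Evaluate successive powers at the divisors of 130:
151^1 ≡ 151 (mod 262)
151^2 ≡ 7 (mod 262)
151^5 ≡ 63 (mod 262)
151^10 ≡ 39 (mod 262)
151^13 ≡ 89 (mod 262)
151^26 ≡ 61 (mod 262)
151^65 ≡ 1 (mod 262) ✓
The order of 151 is 65, so the subgroup it generates has 65 elements.
The index is φ(262) / ord(151) = 130 / 65 = 2.

2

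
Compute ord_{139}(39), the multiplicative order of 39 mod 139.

Since 39 ∈ (Z/139Z)^×, its order divides φ(139) = 139 − 1 = 138 = 2 · 3 · 23.
Divisors of 138: 1, 2, 3, 6, 23, 46, 69, 138.
Evaluate successive powers at the divisors of 138:
39^1 ≡ 39
39^2 ≡ 131
39^3 ≡ 105
39^6 ≡ 44
39^23 ≡ 138
39^46 ≡ 1
Therefore the multiplicative order of 39 modulo 139 is 46.

46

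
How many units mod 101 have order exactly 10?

4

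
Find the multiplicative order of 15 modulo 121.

55

ord(15) | φ(121) = φ(11^2) = 11·(11−1) = 110 = 2 · 5 · 11.
Divisors of 110: 1, 2, 5, 10, 11, 22, 55, 110.
Check 15^d mod 121 for each divisor in increasing order:
15^1 ≡ 15 (mod 121)
15^2 ≡ 104 (mod 121)
15^5 ≡ 100 (mod 121)
15^10 ≡ 78 (mod 121)
15^11 ≡ 81 (mod 121)
15^22 ≡ 27 (mod 121)
15^55 ≡ 1 (mod 121) ✓
So ord_121(15) = 55.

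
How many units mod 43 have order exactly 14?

6

φ(43) = 43 − 1 = 42 = 2 · 3 · 7.
In a cyclic group of order 42, there are φ(d) elements of order d for each divisor d of 42, and zero for non-divisors.
14 = 2 · 7 divides 42, and φ(14) = 6.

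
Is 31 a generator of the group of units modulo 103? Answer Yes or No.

φ(103) = 103 − 1 = 102 = 2 · 3 · 17.
An element g generates (Z/103Z)^× iff g^(102/q) ≢ 1 (mod 103) for each prime q ∈ {2, 3, 17}.
31^51 ≡ 102 (mod 103)  [q = 2: ≢ 1 ✓]
31^34 ≡ 1 (mod 103)  [q = 3: ≡ 1 ✗]
31^6 ≡ 61 (mod 103)  [q = 17: ≢ 1 ✓]
Since 31^34 ≡ 1, the order of 31 divides 34 < 102, so 31 is not a primitive root.

No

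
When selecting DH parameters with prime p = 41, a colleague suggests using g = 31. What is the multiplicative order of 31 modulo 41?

10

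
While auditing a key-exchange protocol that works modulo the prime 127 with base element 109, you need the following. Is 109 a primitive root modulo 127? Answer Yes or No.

Yes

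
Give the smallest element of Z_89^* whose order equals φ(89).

3

φ(89) = 89 − 1 = 88 = 2^3 · 11.
Test candidates g = 2, 3, … against the prime factors q ∈ {2, 11} of φ(89): g is a generator iff g^(88/q) ≢ 1 for every such q.
g = 2: 2^44 ≡ 1 — hits 1, so not a primitive root.
g = 3: 3^44 ≡ 88; 3^8 ≡ 64 — none is 1, so 3 is a primitive root.
The smallest primitive root modulo 89 is 3.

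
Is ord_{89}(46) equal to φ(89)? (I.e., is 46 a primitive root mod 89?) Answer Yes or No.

φ(89) = 89 − 1 = 88 = 2^3 · 11.
It suffices to check that the order of 46 is not a proper divisor of 88: compute 46^(88/q) for q ∈ {2, 11}.
46^44 ≡ 88 (mod 89)  [q = 2: ≢ 1 ✓]
46^8 ≡ 67 (mod 89)  [q = 11: ≢ 1 ✓]
All checks pass, so 46 has order 88 and is a primitive root modulo 89.

Yes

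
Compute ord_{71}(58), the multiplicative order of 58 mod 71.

35

ord(58) | φ(71) = 71 − 1 = 70 = 2 · 5 · 7.
Divisors of 70: 1, 2, 5, 7, 10, 14, 35, 70.
Check 58^d mod 71 for each divisor in increasing order:
58^1 ≡ 58 (mod 71)
58^2 ≡ 27 (mod 71)
58^5 ≡ 37 (mod 71)
58^7 ≡ 5 (mod 71)
58^10 ≡ 20 (mod 71)
58^14 ≡ 25 (mod 71)
58^35 ≡ 1 (mod 71) ✓
The smallest such exponent is 35, so the order of 58 is 35.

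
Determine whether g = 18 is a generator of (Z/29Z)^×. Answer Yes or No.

Yes

φ(29) = 29 − 1 = 28 = 2^2 · 7.
18 is a primitive root mod 29 iff 18^(φ(29)/q) ≢ 1 for every prime q | φ(29), i.e. q ∈ {2, 7}.
18^14 ≡ 28 (mod 29)  [q = 2: ≢ 1 ✓]
18^4 ≡ 25 (mod 29)  [q = 7: ≢ 1 ✓]
All checks pass, so 18 has order 28 and is a primitive root modulo 29.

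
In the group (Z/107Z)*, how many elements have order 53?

φ(107) = 107 − 1 = 106 = 2 · 53.
In a cyclic group of order 106, there are φ(d) elements of order d for each divisor d of 106, and zero for non-divisors.
53 | 106, and φ(53) = 53 − 1 = 52.

52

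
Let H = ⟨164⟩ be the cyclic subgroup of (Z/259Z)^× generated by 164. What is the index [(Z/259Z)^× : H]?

12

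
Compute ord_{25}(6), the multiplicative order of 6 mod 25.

5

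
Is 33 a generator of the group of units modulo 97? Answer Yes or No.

φ(97) = 97 − 1 = 96 = 2^5 · 3.
It suffices to check that the order of 33 is not a proper divisor of 96: compute 33^(96/q) for q ∈ {2, 3}.
33^48 ≡ 1 (mod 97)  [q = 2: ≡ 1 ✗]
33^32 ≡ 1 (mod 97)  [q = 3: ≡ 1 ✗]
Since 33^48 ≡ 1, the order of 33 divides 48 < 96, so 33 is not a primitive root.

No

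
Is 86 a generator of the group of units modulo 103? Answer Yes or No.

φ(103) = 103 − 1 = 102 = 2 · 3 · 17.
An element g generates (Z/103Z)^× iff g^(102/q) ≢ 1 (mod 103) for each prime q ∈ {2, 3, 17}.
86^51 ≡ 102 (mod 103)  [q = 2: ≢ 1 ✓]
86^34 ≡ 56 (mod 103)  [q = 3: ≢ 1 ✓]
86^6 ≡ 34 (mod 103)  [q = 17: ≢ 1 ✓]
Every test exponent gives a nontrivial residue, hence 86 generates the full group.

Yes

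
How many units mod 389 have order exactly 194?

φ(389) = 389 − 1 = 388 = 2^2 · 97.
Since (Z/389Z)^× is cyclic of order 388, the number of elements of order d is φ(d) when d | 388 and 0 otherwise.
194 = 2 · 97 divides 388, and φ(194) = 96.

96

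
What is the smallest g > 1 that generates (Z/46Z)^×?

5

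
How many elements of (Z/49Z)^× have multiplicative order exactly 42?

12

φ(49) = φ(7^2) = 7·(7−1) = 42 = 2 · 3 · 7.
Since (Z/49Z)^× is cyclic of order 42, the number of elements of order d is φ(d) when d | 42 and 0 otherwise.
42 = 2 · 3 · 7 divides 42, and φ(42) = 12.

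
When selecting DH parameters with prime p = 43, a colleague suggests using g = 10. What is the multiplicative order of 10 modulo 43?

21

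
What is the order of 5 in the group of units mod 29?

The order of 5 must divide φ(29) = 29 − 1 = 28 = 2^2 · 7.
Divisors of 28: 1, 2, 4, 7, 14, 28.
Evaluate successive powers at the divisors of 28:
5^1 ≡ 5 (mod 29)
5^2 ≡ 25 (mod 29)
5^4 ≡ 16 (mod 29)
5^7 ≡ 28 (mod 29)
5^14 ≡ 1 (mod 29) ✓
Hence ord(5) = 14.

14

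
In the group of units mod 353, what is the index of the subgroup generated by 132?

1

By Lagrange's theorem, ord_353(132) divides φ(353) = 353 − 1 = 352 = 2^5 · 11.
Divisors of 352: 1, 2, 4, 8, 11, 16, 22, 32, 44, 88, 176, 352.
Test each divisor d:
132^1 ≡ 132 (mod 353)
132^2 ≡ 127 (mod 353)
132^4 ≡ 244 (mod 353)
132^8 ≡ 232 (mod 353)
132^11 ≡ 247 (mod 353)
132^16 ≡ 168 (mod 353)
132^22 ≡ 293 (mod 353)
132^32 ≡ 337 (mod 353)
132^44 ≡ 70 (mod 353)
132^88 ≡ 311 (mod 353)
132^176 ≡ 352 (mod 353)
132^352 ≡ 1 (mod 353) ✓
Thus |⟨132⟩| = ord(132) = 352.
[(Z/353Z)^× : ⟨132⟩] = 352/352 = 1.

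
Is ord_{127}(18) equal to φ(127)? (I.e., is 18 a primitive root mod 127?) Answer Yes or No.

φ(127) = 127 − 1 = 126 = 2 · 3^2 · 7.
It suffices to check that the order of 18 is not a proper divisor of 126: compute 18^(126/q) for q ∈ {2, 3, 7}.
18^63 ≡ 1 (mod 127)  [q = 2: ≡ 1 ✗]
18^42 ≡ 19 (mod 127)  [q = 3: ≢ 1 ✓]
18^18 ≡ 2 (mod 127)  [q = 7: ≢ 1 ✓]
The check at q = 2 fails, so 18 generates a proper subgroup.

No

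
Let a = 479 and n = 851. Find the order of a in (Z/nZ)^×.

396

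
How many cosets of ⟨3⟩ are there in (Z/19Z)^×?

1

The order of 3 must divide φ(19) = 19 − 1 = 18 = 2 · 3^2.
Divisors of 18: 1, 2, 3, 6, 9, 18.
Compute 3^d (mod 19) for the divisors d until we hit 1:
3^1 ≡ 3 (mod 19)
3^2 ≡ 9 (mod 19)
3^3 ≡ 8 (mod 19)
3^6 ≡ 7 (mod 19)
3^9 ≡ 18 (mod 19)
3^18 ≡ 1 (mod 19) ✓
So ord_19(3) = 18, hence |⟨3⟩| = 18.
[(Z/19Z)^× : ⟨3⟩] = 18/18 = 1.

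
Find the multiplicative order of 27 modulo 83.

By Lagrange's theorem, ord_83(27) divides φ(83) = 83 − 1 = 82 = 2 · 41.
Divisors of 82: 1, 2, 41, 82.
Evaluate successive powers at the divisors of 82:
27^1 ≡ 27 (mod 83)
27^2 ≡ 65 (mod 83)
27^41 ≡ 1 (mod 83) ✓
Therefore the multiplicative order of 27 modulo 83 is 41.

41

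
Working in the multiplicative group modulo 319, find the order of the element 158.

70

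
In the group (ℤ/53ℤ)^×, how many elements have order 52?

24

φ(53) = 53 − 1 = 52 = 2^2 · 13.
(Z/53Z)^× is cyclic (|G| = 52); a cyclic group of order m has exactly φ(d) elements of each order d | m, and none otherwise.
52 = 2^2 · 13 divides 52, and φ(52) = 24.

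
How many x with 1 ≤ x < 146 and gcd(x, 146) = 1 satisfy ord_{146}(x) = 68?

0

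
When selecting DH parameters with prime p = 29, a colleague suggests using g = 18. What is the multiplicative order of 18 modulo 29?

28

By Lagrange's theorem, ord_29(18) divides φ(29) = 29 − 1 = 28 = 2^2 · 7.
Divisors of 28: 1, 2, 4, 7, 14, 28.
Evaluate successive powers at the divisors of 28:
18^1 ≡ 18 (mod 29)
18^2 ≡ 5 (mod 29)
18^4 ≡ 25 (mod 29)
18^7 ≡ 17 (mod 29)
18^14 ≡ 28 (mod 29)
18^28 ≡ 1 (mod 29) ✓
The smallest such exponent is 28, so the order of 18 is 28.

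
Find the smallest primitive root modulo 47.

φ(47) = 47 − 1 = 46 = 2 · 23.
g is a primitive root iff g^(46/q) ≢ 1 (mod 47) for each prime q ∈ {2, 23}.
g = 2: 2^23 ≡ 1 — hits 1, so not a primitive root.
g = 3: 3^23 ≡ 1 — hits 1, so not a primitive root.
g = 4: 4^23 ≡ 1 — hits 1, so not a primitive root.
g = 5: 5^23 ≡ 46; 5^2 ≡ 25 — none is 1, so 5 is a primitive root.
The smallest primitive root modulo 47 is 5.

5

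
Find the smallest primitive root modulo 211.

2

φ(211) = 211 − 1 = 210 = 2 · 3 · 5 · 7.
Test candidates g = 2, 3, … against the prime factors q ∈ {2, 3, 5, 7} of φ(211): g is a generator iff g^(210/q) ≢ 1 for every such q.
g = 2: 2^105 ≡ 210; 2^70 ≡ 196; 2^42 ≡ 107; 2^30 ≡ 171 — none is 1, so 2 is a primitive root.
The smallest primitive root modulo 211 is 2.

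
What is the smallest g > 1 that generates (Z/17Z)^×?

φ(17) = 17 − 1 = 16 = 2^4.
g is a primitive root iff g^(16/q) ≢ 1 (mod 17) for each prime q ∈ {2}.
g = 2: 2^8 ≡ 1 — hits 1, so not a primitive root.
g = 3: 3^8 ≡ 16 — none is 1, so 3 is a primitive root.
So 3 is the smallest generator of (Z/17Z)^×.

3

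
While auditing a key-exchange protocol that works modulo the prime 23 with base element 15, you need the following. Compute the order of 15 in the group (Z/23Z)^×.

22

ord(15) | φ(23) = 23 − 1 = 22 = 2 · 11.
Divisors of 22: 1, 2, 11, 22.
Evaluate successive powers at the divisors of 22:
15^1 ≡ 15
15^2 ≡ 18
15^11 ≡ 22
15^22 ≡ 1
Therefore the multiplicative order of 15 modulo 23 is 22.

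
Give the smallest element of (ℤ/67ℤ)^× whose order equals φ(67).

2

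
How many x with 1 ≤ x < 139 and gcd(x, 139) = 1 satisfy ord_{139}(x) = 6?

2

φ(139) = 139 − 1 = 138 = 2 · 3 · 23.
(Z/139Z)^× is cyclic (|G| = 138); a cyclic group of order m has exactly φ(d) elements of each order d | m, and none otherwise.
6 = 2 · 3 divides 138, and φ(6) = 2.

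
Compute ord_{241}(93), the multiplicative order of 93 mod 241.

ord(93) | φ(241) = 241 − 1 = 240 = 2^4 · 3 · 5.
Divisors of 240: 1, 2, 3, 4, 5, 6, 8, 10, 12, 15, 16, 20, 24, 30, 40, 48, 60, 80, 120, 240.
Test each divisor d:
93^1 ≡ 93 (mod 241)
93^2 ≡ 214 (mod 241)
93^3 ≡ 140 (mod 241)
93^4 ≡ 6 (mod 241)
93^5 ≡ 76 (mod 241)
93^6 ≡ 79 (mod 241)
93^8 ≡ 36 (mod 241)
93^10 ≡ 233 (mod 241)
93^12 ≡ 216 (mod 241)
93^15 ≡ 115 (mod 241)
93^16 ≡ 91 (mod 241)
93^20 ≡ 64 (mod 241)
93^24 ≡ 143 (mod 241)
93^30 ≡ 211 (mod 241)
93^40 ≡ 240 (mod 241)
93^48 ≡ 205 (mod 241)
93^60 ≡ 177 (mod 241)
93^80 ≡ 1 (mod 241) ✓
Hence ord(93) = 80.

80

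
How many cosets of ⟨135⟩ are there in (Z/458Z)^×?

ord(135) | φ(458) = φ(2)·φ(229) = 1·228 = 228 = 2^2 · 3 · 19.
Divisors of 228: 1, 2, 3, 4, 6, 12, 19, 38, 57, 76, 114, 228.
Test each divisor d:
135^1 ≡ 135
135^2 ≡ 363
135^3 ≡ 457
135^4 ≡ 323
135^6 ≡ 1
Thus |⟨135⟩| = ord(135) = 6.
Index = |(Z/458Z)^×| / |⟨135⟩| = 228 / 6 = 38.

38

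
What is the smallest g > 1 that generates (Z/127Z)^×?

φ(127) = 127 − 1 = 126 = 2 · 3^2 · 7.
Test candidates g = 2, 3, … against the prime factors q ∈ {2, 3, 7} of φ(127): g is a generator iff g^(126/q) ≢ 1 for every such q.
g = 2: 2^63 ≡ 1 — hits 1, so not a primitive root.
g = 3: 3^63 ≡ 126; 3^42 ≡ 107; 3^18 ≡ 4 — none is 1, so 3 is a primitive root.
The smallest primitive root modulo 127 is 3.

3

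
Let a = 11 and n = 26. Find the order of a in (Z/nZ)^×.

12

Since 11 ∈ (Z/26Z)^×, its order divides φ(26) = φ(2)·φ(13) = 1·12 = 12 = 2^2 · 3.
Divisors of 12: 1, 2, 3, 4, 6, 12.
Check 11^d mod 26 for each divisor in increasing order:
11^1 ≡ 11
11^2 ≡ 17
11^3 ≡ 5
11^4 ≡ 3
11^6 ≡ 25
11^12 ≡ 1
Therefore the multiplicative order of 11 modulo 26 is 12.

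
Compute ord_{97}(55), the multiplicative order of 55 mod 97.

ord(55) | φ(97) = 97 − 1 = 96 = 2^5 · 3.
Divisors of 96: 1, 2, 3, 4, 6, 8, 12, 16, 24, 32, 48, 96.
Compute 55^d (mod 97) for the divisors d until we hit 1:
55^1 ≡ 55
55^2 ≡ 18
55^3 ≡ 20
55^4 ≡ 33
55^6 ≡ 12
55^8 ≡ 22
55^12 ≡ 47
55^16 ≡ 96
55^24 ≡ 75
55^32 ≡ 1
So ord_97(55) = 32.

32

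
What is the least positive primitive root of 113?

3

φ(113) = 113 − 1 = 112 = 2^4 · 7.
g is a primitive root iff g^(112/q) ≢ 1 (mod 113) for each prime q ∈ {2, 7}.
g = 2: 2^56 ≡ 1 — hits 1, so not a primitive root.
g = 3: 3^56 ≡ 112; 3^16 ≡ 49 — none is 1, so 3 is a primitive root.
Hence the least primitive root of 113 is 3.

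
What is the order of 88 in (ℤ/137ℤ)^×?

By Lagrange's theorem, ord_137(88) divides φ(137) = 137 − 1 = 136 = 2^3 · 17.
Divisors of 136: 1, 2, 4, 8, 17, 34, 68, 136.
Check 88^d mod 137 for each divisor in increasing order:
88^1 ≡ 88 (mod 137)
88^2 ≡ 72 (mod 137)
88^4 ≡ 115 (mod 137)
88^8 ≡ 73 (mod 137)
88^17 ≡ 1 (mod 137) ✓
Therefore the multiplicative order of 88 modulo 137 is 17.

17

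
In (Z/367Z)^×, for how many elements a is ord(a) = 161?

0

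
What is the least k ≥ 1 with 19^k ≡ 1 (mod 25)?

The order of 19 must divide φ(25) = φ(5^2) = 5·(5−1) = 20 = 2^2 · 5.
Divisors of 20: 1, 2, 4, 5, 10, 20.
Test each divisor d:
19^1 ≡ 19
19^2 ≡ 11
19^4 ≡ 21
19^5 ≡ 24
19^10 ≡ 1
Therefore the multiplicative order of 19 modulo 25 is 10.

10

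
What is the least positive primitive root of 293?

φ(293) = 293 − 1 = 292 = 2^2 · 73.
Test candidates g = 2, 3, … against the prime factors q ∈ {2, 73} of φ(293): g is a generator iff g^(292/q) ≢ 1 for every such q.
g = 2: 2^146 ≡ 292; 2^4 ≡ 16 — none is 1, so 2 is a primitive root.
Hence the least primitive root of 293 is 2.

2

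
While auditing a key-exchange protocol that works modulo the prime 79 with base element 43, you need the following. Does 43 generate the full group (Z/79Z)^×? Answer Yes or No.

Yes

φ(79) = 79 − 1 = 78 = 2 · 3 · 13.
Test 43^(78/q) mod 79 for each prime factor q of 78:
43^39 ≡ 78 (mod 79)  [q = 2: ≢ 1 ✓]
43^26 ≡ 23 (mod 79)  [q = 3: ≢ 1 ✓]
43^6 ≡ 62 (mod 79)  [q = 13: ≢ 1 ✓]
Every test exponent gives a nontrivial residue, hence 43 generates the full group.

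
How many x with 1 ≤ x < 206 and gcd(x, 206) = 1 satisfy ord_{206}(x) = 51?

32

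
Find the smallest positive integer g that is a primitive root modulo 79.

φ(79) = 79 − 1 = 78 = 2 · 3 · 13.
g is a primitive root iff g^(78/q) ≢ 1 (mod 79) for each prime q ∈ {2, 3, 13}.
g = 2: 2^39 ≡ 1 — hits 1, so not a primitive root.
g = 3: 3^39 ≡ 78; 3^26 ≡ 23; 3^6 ≡ 18 — none is 1, so 3 is a primitive root.
Hence the least primitive root of 79 is 3.

3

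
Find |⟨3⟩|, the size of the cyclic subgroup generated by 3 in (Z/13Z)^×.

ord(3) | φ(13) = 13 − 1 = 12 = 2^2 · 3.
Divisors of 12: 1, 2, 3, 4, 6, 12.
Test each divisor d:
3^1 ≡ 3
3^2 ≡ 9
3^3 ≡ 1
Hence ord(3) = 3.

3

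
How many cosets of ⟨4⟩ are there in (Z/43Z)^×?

6

Since 4 ∈ (Z/43Z)^×, its order divides φ(43) = 43 − 1 = 42 = 2 · 3 · 7.
Divisors of 42: 1, 2, 3, 6, 7, 14, 21, 42.
Compute 4^d (mod 43) for the divisors d until we hit 1:
4^1 ≡ 4 (mod 43)
4^2 ≡ 16 (mod 43)
4^3 ≡ 21 (mod 43)
4^6 ≡ 11 (mod 43)
4^7 ≡ 1 (mod 43) ✓
Thus |⟨4⟩| = ord(4) = 7.
[(Z/43Z)^× : ⟨4⟩] = 42/7 = 6.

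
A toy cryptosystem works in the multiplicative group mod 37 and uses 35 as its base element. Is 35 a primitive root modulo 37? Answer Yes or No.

φ(37) = 37 − 1 = 36 = 2^2 · 3^2.
Test 35^(36/q) mod 37 for each prime factor q of 36:
35^18 ≡ 36 (mod 37)  [q = 2: ≢ 1 ✓]
35^12 ≡ 26 (mod 37)  [q = 3: ≢ 1 ✓]
None equal 1, so ord_37(35) = 36: 35 is a primitive root.

Yes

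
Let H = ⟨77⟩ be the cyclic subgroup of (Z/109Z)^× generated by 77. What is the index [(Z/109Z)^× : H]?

3

ord(77) | φ(109) = 109 − 1 = 108 = 2^2 · 3^3.
Divisors of 108: 1, 2, 3, 4, 6, 9, 12, 18, 27, 36, 54, 108.
Test each divisor d:
77^1 ≡ 77
77^2 ≡ 43
77^3 ≡ 41
77^4 ≡ 105
77^6 ≡ 46
77^9 ≡ 33
77^12 ≡ 45
77^18 ≡ 108
77^27 ≡ 76
77^36 ≡ 1
Thus |⟨77⟩| = ord(77) = 36.
[(Z/109Z)^× : ⟨77⟩] = 108/36 = 3.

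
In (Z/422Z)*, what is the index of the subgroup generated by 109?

Since 109 ∈ (Z/422Z)^×, its order divides φ(422) = φ(2)·φ(211) = 1·210 = 210 = 2 · 3 · 5 · 7.
Divisors of 210: 1, 2, 3, 5, 6, 7, 10, 14, 15, 21, 30, 35, 42, 70, 105, 210.
Test each divisor d:
109^1 ≡ 109
109^2 ≡ 65
109^3 ≡ 333
109^5 ≡ 123
109^6 ≡ 325
109^7 ≡ 399
109^10 ≡ 359
109^14 ≡ 107
109^15 ≡ 269
109^21 ≡ 71
109^30 ≡ 199
109^35 ≡ 1
Thus |⟨109⟩| = ord(109) = 35.
The index is φ(422) / ord(109) = 210 / 35 = 6.

6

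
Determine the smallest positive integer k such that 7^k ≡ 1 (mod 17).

16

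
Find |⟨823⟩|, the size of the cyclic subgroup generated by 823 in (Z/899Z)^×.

The order of 823 must divide φ(899) = φ(29·31) = (29−1)·(31−1) = 28·30 = 840 = 2^3 · 3 · 5 · 7.
Divisors of 840: 1, 2, 3, 4, 5, 6, 7, 8, 10, 12, 14, 15, 20, 21, 24, 28, 30, 35, 40, 42, 56, 60, 70, 84, 105, 120, 140, 168, 210, 280, 420, 840.
Compute 823^d (mod 899) for the divisors d until we hit 1:
823^1 ≡ 823
823^2 ≡ 382
823^3 ≡ 635
823^4 ≡ 286
823^5 ≡ 739
823^6 ≡ 473
823^7 ≡ 12
823^8 ≡ 886
823^10 ≡ 428
823^12 ≡ 777
823^14 ≡ 144
823^15 ≡ 743
823^20 ≡ 687
823^21 ≡ 829
823^24 ≡ 500
823^28 ≡ 59
823^30 ≡ 63
823^35 ≡ 708
823^40 ≡ 893
823^42 ≡ 405
823^56 ≡ 784
823^60 ≡ 373
823^70 ≡ 521
823^84 ≡ 407
823^105 ≡ 278
823^120 ≡ 683
823^140 ≡ 842
823^168 ≡ 233
823^210 ≡ 869
823^280 ≡ 552
823^420 ≡ 1
So ord_899(823) = 420.

420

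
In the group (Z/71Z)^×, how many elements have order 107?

0

φ(71) = 71 − 1 = 70 = 2 · 5 · 7.
In a cyclic group of order 70, there are φ(d) elements of order d for each divisor d of 70, and zero for non-divisors.
107 does not divide 70, so no element of (Z/71Z)^× has order 107.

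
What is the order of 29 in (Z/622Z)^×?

By Lagrange's theorem, ord_622(29) divides φ(622) = φ(2)·φ(311) = 1·310 = 310 = 2 · 5 · 31.
Divisors of 310: 1, 2, 5, 10, 31, 62, 155, 310.
Evaluate successive powers at the divisors of 310:
29^1 ≡ 29
29^2 ≡ 219
29^5 ≡ 77
29^10 ≡ 331
29^31 ≡ 305
29^62 ≡ 347
29^155 ≡ 621
29^310 ≡ 1
Hence ord(29) = 310.

310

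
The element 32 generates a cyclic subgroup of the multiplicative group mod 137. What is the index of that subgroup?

2

By Lagrange's theorem, ord_137(32) divides φ(137) = 137 − 1 = 136 = 2^3 · 17.
Divisors of 136: 1, 2, 4, 8, 17, 34, 68, 136.
Compute 32^d (mod 137) for the divisors d until we hit 1:
32^1 ≡ 32 (mod 137)
32^2 ≡ 65 (mod 137)
32^4 ≡ 115 (mod 137)
32^8 ≡ 73 (mod 137)
32^17 ≡ 100 (mod 137)
32^34 ≡ 136 (mod 137)
32^68 ≡ 1 (mod 137) ✓
So ord_137(32) = 68, hence |⟨32⟩| = 68.
The index is φ(137) / ord(32) = 136 / 68 = 2.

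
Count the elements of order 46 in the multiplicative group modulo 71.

0

φ(71) = 71 − 1 = 70 = 2 · 5 · 7.
(Z/71Z)^× is cyclic (|G| = 70); a cyclic group of order m has exactly φ(d) elements of each order d | m, and none otherwise.
Since 46 ∤ 70, the count is 0.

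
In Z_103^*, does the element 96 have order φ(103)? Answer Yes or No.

Yes

φ(103) = 103 − 1 = 102 = 2 · 3 · 17.
96 is a primitive root mod 103 iff 96^(φ(103)/q) ≢ 1 for every prime q | φ(103), i.e. q ∈ {2, 3, 17}.
96^51 ≡ 102 (mod 103)  [q = 2: ≢ 1 ✓]
96^34 ≡ 56 (mod 103)  [q = 3: ≢ 1 ✓]
96^6 ≡ 23 (mod 103)  [q = 17: ≢ 1 ✓]
None equal 1, so ord_103(96) = 102: 96 is a primitive root.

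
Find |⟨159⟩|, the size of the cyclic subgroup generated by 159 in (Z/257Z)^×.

By Lagrange's theorem, ord_257(159) divides φ(257) = 257 − 1 = 256 = 2^8.
Divisors of 256: 1, 2, 4, 8, 16, 32, 64, 128, 256.
Test each divisor d:
159^1 ≡ 159 (mod 257)
159^2 ≡ 95 (mod 257)
159^4 ≡ 30 (mod 257)
159^8 ≡ 129 (mod 257)
159^16 ≡ 193 (mod 257)
159^32 ≡ 241 (mod 257)
159^64 ≡ 256 (mod 257)
159^128 ≡ 1 (mod 257) ✓
The smallest such exponent is 128, so the order of 159 is 128.

128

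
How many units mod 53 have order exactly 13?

12

φ(53) = 53 − 1 = 52 = 2^2 · 13.
In a cyclic group of order 52, there are φ(d) elements of order d for each divisor d of 52, and zero for non-divisors.
13 | 52, and φ(13) = 13 − 1 = 12.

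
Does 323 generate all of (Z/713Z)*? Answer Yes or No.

No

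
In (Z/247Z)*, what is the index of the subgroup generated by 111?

6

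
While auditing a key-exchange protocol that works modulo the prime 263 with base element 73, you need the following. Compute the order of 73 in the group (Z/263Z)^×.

262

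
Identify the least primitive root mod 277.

5

φ(277) = 277 − 1 = 276 = 2^2 · 3 · 23.
Test candidates g = 2, 3, … against the prime factors q ∈ {2, 3, 23} of φ(277): g is a generator iff g^(276/q) ≢ 1 for every such q.
g = 2: 2^138 ≡ 276; 2^92 ≡ 1 — hits 1, so not a primitive root.
g = 3: 3^138 ≡ 1 — hits 1, so not a primitive root.
g = 4: 4^138 ≡ 1 — hits 1, so not a primitive root.
g = 5: 5^138 ≡ 276; 5^92 ≡ 116; 5^12 ≡ 27 — none is 1, so 5 is a primitive root.
Hence the least primitive root of 277 is 5.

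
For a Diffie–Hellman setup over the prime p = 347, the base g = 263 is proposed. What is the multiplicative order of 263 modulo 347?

Since 263 ∈ (Z/347Z)^×, its order divides φ(347) = 347 − 1 = 346 = 2 · 173.
Divisors of 346: 1, 2, 173, 346.
Compute 263^d (mod 347) for the divisors d until we hit 1:
263^1 ≡ 263 (mod 347)
263^2 ≡ 116 (mod 347)
263^173 ≡ 1 (mod 347) ✓
Hence ord(263) = 173.

173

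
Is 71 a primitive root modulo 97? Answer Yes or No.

φ(97) = 97 − 1 = 96 = 2^5 · 3.
It suffices to check that the order of 71 is not a proper divisor of 96: compute 71^(96/q) for q ∈ {2, 3}.
71^48 ≡ 96 (mod 97)  [q = 2: ≢ 1 ✓]
71^32 ≡ 61 (mod 97)  [q = 3: ≢ 1 ✓]
None equal 1, so ord_97(71) = 96: 71 is a primitive root.

Yes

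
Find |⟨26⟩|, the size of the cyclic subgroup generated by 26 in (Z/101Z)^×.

100

The order of 26 must divide φ(101) = 101 − 1 = 100 = 2^2 · 5^2.
Divisors of 100: 1, 2, 4, 5, 10, 20, 25, 50, 100.
Test each divisor d:
26^1 ≡ 26 (mod 101)
26^2 ≡ 70 (mod 101)
26^4 ≡ 52 (mod 101)
26^5 ≡ 39 (mod 101)
26^10 ≡ 6 (mod 101)
26^20 ≡ 36 (mod 101)
26^25 ≡ 91 (mod 101)
26^50 ≡ 100 (mod 101)
26^100 ≡ 1 (mod 101) ✓
Hence ord(26) = 100.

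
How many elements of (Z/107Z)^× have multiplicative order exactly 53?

52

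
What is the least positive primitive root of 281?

φ(281) = 281 − 1 = 280 = 2^3 · 5 · 7.
g is a primitive root iff g^(280/q) ≢ 1 (mod 281) for each prime q ∈ {2, 5, 7}.
g = 2: 2^140 ≡ 1 — hits 1, so not a primitive root.
g = 3: 3^140 ≡ 280; 3^56 ≡ 86; 3^40 ≡ 249 — none is 1, so 3 is a primitive root.
Hence the least primitive root of 281 is 3.

3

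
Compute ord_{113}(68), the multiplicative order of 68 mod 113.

112

By Lagrange's theorem, ord_113(68) divides φ(113) = 113 − 1 = 112 = 2^4 · 7.
Divisors of 112: 1, 2, 4, 7, 8, 14, 16, 28, 56, 112.
Check 68^d mod 113 for each divisor in increasing order:
68^1 ≡ 68 (mod 113)
68^2 ≡ 104 (mod 113)
68^4 ≡ 81 (mod 113)
68^7 ≡ 35 (mod 113)
68^8 ≡ 7 (mod 113)
68^14 ≡ 95 (mod 113)
68^16 ≡ 49 (mod 113)
68^28 ≡ 98 (mod 113)
68^56 ≡ 112 (mod 113)
68^112 ≡ 1 (mod 113) ✓
The smallest such exponent is 112, so the order of 68 is 112.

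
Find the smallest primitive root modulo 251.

φ(251) = 251 − 1 = 250 = 2 · 5^3.
Test candidates g = 2, 3, … against the prime factors q ∈ {2, 5} of φ(251): g is a generator iff g^(250/q) ≢ 1 for every such q.
g = 2: 2^125 ≡ 250; 2^50 ≡ 1 — hits 1, so not a primitive root.
g = 3: 3^125 ≡ 1 — hits 1, so not a primitive root.
g = 4: 4^125 ≡ 1 — hits 1, so not a primitive root.
g = 5: 5^125 ≡ 1 — hits 1, so not a primitive root.
g = 6: 6^125 ≡ 250; 6^50 ≡ 219 — none is 1, so 6 is a primitive root.
The smallest primitive root modulo 251 is 6.

6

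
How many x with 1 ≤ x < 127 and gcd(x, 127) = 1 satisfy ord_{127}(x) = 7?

6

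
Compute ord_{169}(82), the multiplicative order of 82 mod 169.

78

Since 82 ∈ (Z/169Z)^×, its order divides φ(169) = φ(13^2) = 13·(13−1) = 156 = 2^2 · 3 · 13.
Divisors of 156: 1, 2, 3, 4, 6, 12, 13, 26, 39, 52, 78, 156.
Check 82^d mod 169 for each divisor in increasing order:
82^1 ≡ 82 (mod 169)
82^2 ≡ 133 (mod 169)
82^3 ≡ 90 (mod 169)
82^4 ≡ 113 (mod 169)
82^6 ≡ 157 (mod 169)
82^12 ≡ 144 (mod 169)
82^13 ≡ 147 (mod 169)
82^26 ≡ 146 (mod 169)
82^39 ≡ 168 (mod 169)
82^52 ≡ 22 (mod 169)
82^78 ≡ 1 (mod 169) ✓
The smallest such exponent is 78, so the order of 82 is 78.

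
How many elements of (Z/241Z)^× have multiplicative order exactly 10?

φ(241) = 241 − 1 = 240 = 2^4 · 3 · 5.
(Z/241Z)^× is cyclic (|G| = 240); a cyclic group of order m has exactly φ(d) elements of each order d | m, and none otherwise.
10 = 2 · 5 divides 240, and φ(10) = 4.

4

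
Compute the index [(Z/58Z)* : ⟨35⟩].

2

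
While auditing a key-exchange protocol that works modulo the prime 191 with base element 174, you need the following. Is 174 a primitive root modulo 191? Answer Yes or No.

Yes

φ(191) = 191 − 1 = 190 = 2 · 5 · 19.
An element g generates (Z/191Z)^× iff g^(190/q) ≢ 1 (mod 191) for each prime q ∈ {2, 5, 19}.
174^95 ≡ 190 (mod 191)  [q = 2: ≢ 1 ✓]
174^38 ≡ 109 (mod 191)  [q = 5: ≢ 1 ✓]
174^10 ≡ 32 (mod 191)  [q = 19: ≢ 1 ✓]
All checks pass, so 174 has order 190 and is a primitive root modulo 191.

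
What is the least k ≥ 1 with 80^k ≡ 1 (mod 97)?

96

Since 80 ∈ (Z/97Z)^×, its order divides φ(97) = 97 − 1 = 96 = 2^5 · 3.
Divisors of 96: 1, 2, 3, 4, 6, 8, 12, 16, 24, 32, 48, 96.
Evaluate successive powers at the divisors of 96:
80^1 ≡ 80 (mod 97)
80^2 ≡ 95 (mod 97)
80^3 ≡ 34 (mod 97)
80^4 ≡ 4 (mod 97)
80^6 ≡ 89 (mod 97)
80^8 ≡ 16 (mod 97)
80^12 ≡ 64 (mod 97)
80^16 ≡ 62 (mod 97)
80^24 ≡ 22 (mod 97)
80^32 ≡ 61 (mod 97)
80^48 ≡ 96 (mod 97)
80^96 ≡ 1 (mod 97) ✓
So ord_97(80) = 96.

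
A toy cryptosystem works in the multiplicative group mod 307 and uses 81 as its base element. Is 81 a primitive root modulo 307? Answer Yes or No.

No

φ(307) = 307 − 1 = 306 = 2 · 3^2 · 17.
81 is a primitive root mod 307 iff 81^(φ(307)/q) ≢ 1 for every prime q | φ(307), i.e. q ∈ {2, 3, 17}.
81^153 ≡ 1 (mod 307)  [q = 2: ≡ 1 ✗]
81^102 ≡ 1 (mod 307)  [q = 3: ≡ 1 ✗]
81^18 ≡ 81 (mod 307)  [q = 17: ≢ 1 ✓]
The check at q = 2 fails, so 81 generates a proper subgroup.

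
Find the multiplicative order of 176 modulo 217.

30

Since 176 ∈ (Z/217Z)^×, its order divides φ(217) = φ(7·31) = (7−1)·(31−1) = 6·30 = 180 = 2^2 · 3^2 · 5.
Divisors of 180: 1, 2, 3, 4, 5, 6, 9, 10, 12, 15, 18, 20, 30, 36, 45, 60, 90, 180.
Evaluate successive powers at the divisors of 180:
176^1 ≡ 176 (mod 217)
176^2 ≡ 162 (mod 217)
176^3 ≡ 85 (mod 217)
176^4 ≡ 204 (mod 217)
176^5 ≡ 99 (mod 217)
176^6 ≡ 64 (mod 217)
176^9 ≡ 15 (mod 217)
176^10 ≡ 36 (mod 217)
176^12 ≡ 190 (mod 217)
176^15 ≡ 92 (mod 217)
176^18 ≡ 8 (mod 217)
176^20 ≡ 211 (mod 217)
176^30 ≡ 1 (mod 217) ✓
So ord_217(176) = 30.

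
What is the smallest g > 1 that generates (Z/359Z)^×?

7

φ(359) = 359 − 1 = 358 = 2 · 179.
Test candidates g = 2, 3, … against the prime factors q ∈ {2, 179} of φ(359): g is a generator iff g^(358/q) ≢ 1 for every such q.
g = 2: 2^179 ≡ 1 — hits 1, so not a primitive root.
g = 3: 3^179 ≡ 1 — hits 1, so not a primitive root.
g = 4: 4^179 ≡ 1 — hits 1, so not a primitive root.
g = 5: 5^179 ≡ 1 — hits 1, so not a primitive root.
g = 6: 6^179 ≡ 1 — hits 1, so not a primitive root.
g = 7: 7^179 ≡ 358; 7^2 ≡ 49 — none is 1, so 7 is a primitive root.
Hence the least primitive root of 359 is 7.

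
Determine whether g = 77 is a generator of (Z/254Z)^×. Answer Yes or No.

No

φ(254) = φ(2)·φ(127) = 1·126 = 126 = 2 · 3^2 · 7.
Test 77^(126/q) mod 254 for each prime factor q of 126:
77^63 ≡ 253 (mod 254)  [q = 2: ≢ 1 ✓]
77^42 ≡ 1 (mod 254)  [q = 3: ≡ 1 ✗]
77^18 ≡ 131 (mod 254)  [q = 7: ≢ 1 ✓]
77^42 ≡ 1 shows ord(77) | 42, strictly less than φ(254); not a primitive root.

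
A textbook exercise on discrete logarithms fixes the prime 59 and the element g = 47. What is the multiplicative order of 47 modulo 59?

ord(47) | φ(59) = 59 − 1 = 58 = 2 · 29.
Divisors of 58: 1, 2, 29, 58.
Compute 47^d (mod 59) for the divisors d until we hit 1:
47^1 ≡ 47
47^2 ≡ 26
47^29 ≡ 58
47^58 ≡ 1
Therefore the multiplicative order of 47 modulo 59 is 58.

58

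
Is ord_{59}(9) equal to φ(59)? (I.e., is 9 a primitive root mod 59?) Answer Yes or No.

No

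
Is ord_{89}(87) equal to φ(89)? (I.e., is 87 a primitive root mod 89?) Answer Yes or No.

No

φ(89) = 89 − 1 = 88 = 2^3 · 11.
87 is a primitive root mod 89 iff 87^(φ(89)/q) ≢ 1 for every prime q | φ(89), i.e. q ∈ {2, 11}.
87^44 ≡ 1 (mod 89)  [q = 2: ≡ 1 ✗]
87^8 ≡ 78 (mod 89)  [q = 11: ≢ 1 ✓]
The check at q = 2 fails, so 87 generates a proper subgroup.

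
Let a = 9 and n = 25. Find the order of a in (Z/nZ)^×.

10

Since 9 ∈ (Z/25Z)^×, its order divides φ(25) = φ(5^2) = 5·(5−1) = 20 = 2^2 · 5.
Divisors of 20: 1, 2, 4, 5, 10, 20.
Test each divisor d:
9^1 ≡ 9 (mod 25)
9^2 ≡ 6 (mod 25)
9^4 ≡ 11 (mod 25)
9^5 ≡ 24 (mod 25)
9^10 ≡ 1 (mod 25) ✓
So ord_25(9) = 10.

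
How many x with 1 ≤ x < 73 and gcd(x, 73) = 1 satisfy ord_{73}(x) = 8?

φ(73) = 73 − 1 = 72 = 2^3 · 3^2.
(Z/73Z)^× is cyclic (|G| = 72); a cyclic group of order m has exactly φ(d) elements of each order d | m, and none otherwise.
8 = 2^3 divides 72, and φ(8) = 4.

4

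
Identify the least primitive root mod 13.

2

φ(13) = 13 − 1 = 12 = 2^2 · 3.
Test candidates g = 2, 3, … against the prime factors q ∈ {2, 3} of φ(13): g is a generator iff g^(12/q) ≢ 1 for every such q.
g = 2: 2^6 ≡ 12; 2^4 ≡ 3 — none is 1, so 2 is a primitive root.
Hence the least primitive root of 13 is 2.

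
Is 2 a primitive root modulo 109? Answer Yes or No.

No

φ(109) = 109 − 1 = 108 = 2^2 · 3^3.
2 is a primitive root mod 109 iff 2^(φ(109)/q) ≢ 1 for every prime q | φ(109), i.e. q ∈ {2, 3}.
2^54 ≡ 108 (mod 109)  [q = 2: ≢ 1 ✓]
2^36 ≡ 1 (mod 109)  [q = 3: ≡ 1 ✗]
The check at q = 3 fails, so 2 generates a proper subgroup.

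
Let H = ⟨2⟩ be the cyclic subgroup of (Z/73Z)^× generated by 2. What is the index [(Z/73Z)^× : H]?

8

ord(2) | φ(73) = 73 − 1 = 72 = 2^3 · 3^2.
Divisors of 72: 1, 2, 3, 4, 6, 8, 9, 12, 18, 24, 36, 72.
Compute 2^d (mod 73) for the divisors d until we hit 1:
2^1 ≡ 2 (mod 73)
2^2 ≡ 4 (mod 73)
2^3 ≡ 8 (mod 73)
2^4 ≡ 16 (mod 73)
2^6 ≡ 64 (mod 73)
2^8 ≡ 37 (mod 73)
2^9 ≡ 1 (mod 73) ✓
So ord_73(2) = 9, hence |⟨2⟩| = 9.
Index = |(Z/73Z)^×| / |⟨2⟩| = 72 / 9 = 8.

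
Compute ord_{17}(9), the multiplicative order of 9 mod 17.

8

The order of 9 must divide φ(17) = 17 − 1 = 16 = 2^4.
Divisors of 16: 1, 2, 4, 8, 16.
Compute 9^d (mod 17) for the divisors d until we hit 1:
9^1 ≡ 9
9^2 ≡ 13
9^4 ≡ 16
9^8 ≡ 1
The smallest such exponent is 8, so the order of 9 is 8.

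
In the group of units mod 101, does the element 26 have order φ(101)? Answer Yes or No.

φ(101) = 101 − 1 = 100 = 2^2 · 5^2.
It suffices to check that the order of 26 is not a proper divisor of 100: compute 26^(100/q) for q ∈ {2, 5}.
26^50 ≡ 100 (mod 101)  [q = 2: ≢ 1 ✓]
26^20 ≡ 36 (mod 101)  [q = 5: ≢ 1 ✓]
Every test exponent gives a nontrivial residue, hence 26 generates the full group.

Yes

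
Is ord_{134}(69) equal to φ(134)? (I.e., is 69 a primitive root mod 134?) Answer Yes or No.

Yes

φ(134) = φ(2)·φ(67) = 1·66 = 66 = 2 · 3 · 11.
An element g generates (Z/134Z)^× iff g^(66/q) ≢ 1 (mod 134) for each prime q ∈ {2, 3, 11}.
69^33 ≡ 133 (mod 134)  [q = 2: ≢ 1 ✓]
69^22 ≡ 37 (mod 134)  [q = 3: ≢ 1 ✓]
69^6 ≡ 131 (mod 134)  [q = 11: ≢ 1 ✓]
None equal 1, so ord_134(69) = 66: 69 is a primitive root.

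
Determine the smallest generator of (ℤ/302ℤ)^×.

7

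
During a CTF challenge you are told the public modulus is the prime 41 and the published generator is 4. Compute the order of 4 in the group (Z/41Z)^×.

By Lagrange's theorem, ord_41(4) divides φ(41) = 41 − 1 = 40 = 2^3 · 5.
Divisors of 40: 1, 2, 4, 5, 8, 10, 20, 40.
Check 4^d mod 41 for each divisor in increasing order:
4^1 ≡ 4 (mod 41)
4^2 ≡ 16 (mod 41)
4^4 ≡ 10 (mod 41)
4^5 ≡ 40 (mod 41)
4^8 ≡ 18 (mod 41)
4^10 ≡ 1 (mod 41) ✓
So ord_41(4) = 10.

10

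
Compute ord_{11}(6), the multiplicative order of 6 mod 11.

10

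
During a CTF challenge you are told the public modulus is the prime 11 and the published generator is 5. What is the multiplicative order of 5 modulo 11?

5

ord(5) | φ(11) = 11 − 1 = 10 = 2 · 5.
Divisors of 10: 1, 2, 5, 10.
Evaluate successive powers at the divisors of 10:
5^1 ≡ 5 (mod 11)
5^2 ≡ 3 (mod 11)
5^5 ≡ 1 (mod 11) ✓
So ord_11(5) = 5.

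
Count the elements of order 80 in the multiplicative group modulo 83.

0

φ(83) = 83 − 1 = 82 = 2 · 41.
Since (Z/83Z)^× is cyclic of order 82, the number of elements of order d is φ(d) when d | 82 and 0 otherwise.
80 does not divide 82, so no element of (Z/83Z)^× has order 80.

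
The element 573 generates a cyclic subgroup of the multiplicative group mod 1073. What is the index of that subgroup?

By Lagrange's theorem, ord_1073(573) divides φ(1073) = φ(29·37) = (29−1)·(37−1) = 28·36 = 1008 = 2^4 · 3^2 · 7.
Divisors of 1008: 1, 2, 3, 4, 6, 7, 8, 9, 12, 14, 16, 18, 21, 24, 28, 36, 42, 48, 56, 63, 72, 84, 112, 126, 144, 168, 252, 336, 504, 1008.
Compute 573^d (mod 1073) for the divisors d until we hit 1:
573^1 ≡ 573 (mod 1073)
573^2 ≡ 1064 (mod 1073)
573^3 ≡ 208 (mod 1073)
573^4 ≡ 81 (mod 1073)
573^6 ≡ 344 (mod 1073)
573^7 ≡ 753 (mod 1073)
573^8 ≡ 123 (mod 1073)
573^9 ≡ 734 (mod 1073)
573^12 ≡ 306 (mod 1073)
573^14 ≡ 465 (mod 1073)
573^16 ≡ 107 (mod 1073)
573^18 ≡ 110 (mod 1073)
573^21 ≡ 347 (mod 1073)
573^24 ≡ 285 (mod 1073)
573^28 ≡ 552 (mod 1073)
573^36 ≡ 297 (mod 1073)
573^42 ≡ 233 (mod 1073)
573^48 ≡ 750 (mod 1073)
573^56 ≡ 1045 (mod 1073)
573^63 ≡ 376 (mod 1073)
573^72 ≡ 223 (mod 1073)
573^84 ≡ 639 (mod 1073)
573^112 ≡ 784 (mod 1073)
573^126 ≡ 813 (mod 1073)
573^144 ≡ 371 (mod 1073)
573^168 ≡ 581 (mod 1073)
573^252 ≡ 1 (mod 1073) ✓
Thus |⟨573⟩| = ord(573) = 252.
Index = |(Z/1073Z)^×| / |⟨573⟩| = 1008 / 252 = 4.

4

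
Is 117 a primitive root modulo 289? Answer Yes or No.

No

φ(289) = φ(17^2) = 17·(17−1) = 272 = 2^4 · 17.
It suffices to check that the order of 117 is not a proper divisor of 272: compute 117^(272/q) for q ∈ {2, 17}.
117^136 ≡ 1 (mod 289)  [q = 2: ≡ 1 ✗]
117^16 ≡ 137 (mod 289)  [q = 17: ≢ 1 ✓]
117^136 ≡ 1 shows ord(117) | 136, strictly less than φ(289); not a primitive root.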